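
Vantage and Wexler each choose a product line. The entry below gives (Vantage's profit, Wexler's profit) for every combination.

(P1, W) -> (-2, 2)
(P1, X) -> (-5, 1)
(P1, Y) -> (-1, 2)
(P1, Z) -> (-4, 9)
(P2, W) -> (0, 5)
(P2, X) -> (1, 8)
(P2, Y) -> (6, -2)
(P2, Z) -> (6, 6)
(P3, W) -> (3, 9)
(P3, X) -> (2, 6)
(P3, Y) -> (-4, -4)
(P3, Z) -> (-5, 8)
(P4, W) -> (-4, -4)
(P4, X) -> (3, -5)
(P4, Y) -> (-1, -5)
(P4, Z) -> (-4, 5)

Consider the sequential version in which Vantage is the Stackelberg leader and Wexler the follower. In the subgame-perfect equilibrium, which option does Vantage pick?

Wexler best-responds to each possible Vantage move:
- P1 → Wexler plays Z (best of 2, 1, 2, 9); Vantage gets -4.
- P2 → Wexler plays X (best of 5, 8, -2, 6); Vantage gets 1.
- P3 → Wexler plays W (best of 9, 6, -4, 8); Vantage gets 3.
- P4 → Wexler plays Z (best of -4, -5, -5, 5); Vantage gets -4.
Among -4, 1, 3, -4, the best is 3 at P3. Subgame-perfect outcome: (P3, W) with payoffs (3, 9).

P3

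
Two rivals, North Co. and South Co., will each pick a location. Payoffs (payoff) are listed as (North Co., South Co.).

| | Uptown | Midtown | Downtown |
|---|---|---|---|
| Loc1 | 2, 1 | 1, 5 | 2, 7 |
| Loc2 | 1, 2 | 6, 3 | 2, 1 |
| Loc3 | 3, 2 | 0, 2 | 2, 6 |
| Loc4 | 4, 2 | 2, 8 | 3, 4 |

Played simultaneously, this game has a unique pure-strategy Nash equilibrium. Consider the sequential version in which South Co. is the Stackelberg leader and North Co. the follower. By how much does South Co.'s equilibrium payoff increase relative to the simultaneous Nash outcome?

1

North Co. best-responds to each possible South Co. move:
- Uptown: North Co. compares 2, 1, 3, 4 and picks Loc4; South Co. would get 2.
- Midtown: North Co. compares 1, 6, 0, 2 and picks Loc2; South Co. would get 3.
- Downtown: North Co. compares 2, 2, 2, 3 and picks Loc4; South Co. would get 4.
Among 2, 3, 4, the best is 4 at Downtown. Subgame-perfect outcome: (Loc4, Downtown) with payoffs (3, 4).
Under simultaneous play:
North Co.'s best replies: Uptown→Loc4; Midtown→Loc2; Downtown→Loc4.
South Co.'s best replies: Loc1→Downtown; Loc2→Midtown; Loc3→Downtown; Loc4→Midtown.
Only (Loc2, Midtown) has each player best-responding; Nash payoffs (6, 3).
South Co.'s commitment gain: 4 − 3 = 1.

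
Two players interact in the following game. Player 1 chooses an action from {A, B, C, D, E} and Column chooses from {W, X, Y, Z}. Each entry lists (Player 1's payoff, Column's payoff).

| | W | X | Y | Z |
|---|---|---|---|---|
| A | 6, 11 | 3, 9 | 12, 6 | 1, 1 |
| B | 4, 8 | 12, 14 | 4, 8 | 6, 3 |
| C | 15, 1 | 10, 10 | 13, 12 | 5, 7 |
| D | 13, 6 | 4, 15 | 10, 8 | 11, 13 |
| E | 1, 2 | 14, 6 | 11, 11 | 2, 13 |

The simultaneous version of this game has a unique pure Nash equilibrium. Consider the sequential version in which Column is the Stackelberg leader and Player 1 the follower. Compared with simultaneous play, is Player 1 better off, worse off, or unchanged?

Backward induction with Column moving first.
- W: Player 1 compares 6, 4, 15, 13, 1 and picks C; Column would get 1.
- X: Player 1 compares 3, 12, 10, 4, 14 and picks E; Column would get 6.
- Y: Player 1 compares 12, 4, 13, 10, 11 and picks C; Column would get 12.
- Z: Player 1 compares 1, 6, 5, 11, 2 and picks D; Column would get 13.
Among 1, 6, 12, 13, the best is 13 at Z. Subgame-perfect outcome: (D, Z) with payoffs (11, 13).
Now find the simultaneous Nash equilibrium.
Player 1's best replies: W→C; X→E; Y→C; Z→D.
Column's best replies: A→W; B→X; C→Y; D→X; E→Z.
The unique mutual best reply is (C, Y), giving (13, 12).
Player 1 earns 11 sequentially versus 13 at the Nash outcome: worse off.

worse off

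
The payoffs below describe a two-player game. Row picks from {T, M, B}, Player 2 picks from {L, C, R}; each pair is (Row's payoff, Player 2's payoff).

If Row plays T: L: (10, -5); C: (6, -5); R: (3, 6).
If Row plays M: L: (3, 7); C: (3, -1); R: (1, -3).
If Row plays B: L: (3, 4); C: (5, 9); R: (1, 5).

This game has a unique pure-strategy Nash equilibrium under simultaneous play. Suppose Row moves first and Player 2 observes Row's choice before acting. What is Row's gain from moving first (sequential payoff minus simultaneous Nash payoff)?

2

Work backward from Player 2's decision.
- T: Player 2 compares -5, -5, 6 and picks R; Row would get 3.
- M: Player 2 compares 7, -1, -3 and picks L; Row would get 3.
- B: Player 2 compares 4, 9, 5 and picks C; Row would get 5.
Among 3, 3, 5, the best is 5 at B. Subgame-perfect outcome: (B, C) with payoffs (5, 9).
Under simultaneous play:
Row's best replies: L→T; C→T; R→T.
Player 2's best replies: T→R; M→L; B→C.
Only (T, R) has each player best-responding; Nash payoffs (3, 6).
Row's commitment gain: 5 − 3 = 2.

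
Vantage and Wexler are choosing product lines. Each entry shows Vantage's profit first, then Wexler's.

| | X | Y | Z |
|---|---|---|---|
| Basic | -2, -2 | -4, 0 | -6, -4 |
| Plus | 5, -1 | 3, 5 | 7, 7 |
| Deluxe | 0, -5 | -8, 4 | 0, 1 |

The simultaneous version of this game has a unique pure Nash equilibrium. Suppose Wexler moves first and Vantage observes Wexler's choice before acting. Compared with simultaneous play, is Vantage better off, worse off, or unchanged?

Work backward from Vantage's decision.
- X: BR = Plus, leader payoff -1.
- Y: BR = Plus, leader payoff 5.
- Z: BR = Plus, leader payoff 7.
Wexler's induced payoffs are -1, 5, 7, so Wexler commits to Z. Subgame-perfect outcome: (Plus, Z) with payoffs (7, 7).
Under simultaneous play:
Vantage's best replies: X→Plus; Y→Plus; Z→Plus.
Wexler's best replies: Basic→Y; Plus→Z; Deluxe→Y.
Only (Plus, Z) has each player best-responding; Nash payoffs (7, 7).
Vantage earns 7 sequentially versus 7 at the Nash outcome: unchanged.

unchanged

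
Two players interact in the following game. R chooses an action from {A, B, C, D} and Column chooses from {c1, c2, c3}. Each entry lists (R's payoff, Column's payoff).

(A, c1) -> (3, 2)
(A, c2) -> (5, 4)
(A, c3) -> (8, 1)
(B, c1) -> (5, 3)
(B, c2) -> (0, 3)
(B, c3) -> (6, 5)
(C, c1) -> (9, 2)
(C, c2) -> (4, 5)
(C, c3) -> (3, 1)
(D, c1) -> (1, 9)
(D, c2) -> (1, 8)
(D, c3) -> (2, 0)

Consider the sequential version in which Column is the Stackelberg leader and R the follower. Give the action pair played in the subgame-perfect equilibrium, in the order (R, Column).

R best-responds to each possible Column move:
- c1 → R plays C (best of 3, 5, 9, 1); Column gets 2.
- c2 → R plays A (best of 5, 0, 4, 1); Column gets 4.
- c3 → R plays A (best of 8, 6, 3, 2); Column gets 1.
Column's induced payoffs are 2, 4, 1, so Column commits to c2. Subgame-perfect outcome: (A, c2) with payoffs (5, 4).

(A, c2)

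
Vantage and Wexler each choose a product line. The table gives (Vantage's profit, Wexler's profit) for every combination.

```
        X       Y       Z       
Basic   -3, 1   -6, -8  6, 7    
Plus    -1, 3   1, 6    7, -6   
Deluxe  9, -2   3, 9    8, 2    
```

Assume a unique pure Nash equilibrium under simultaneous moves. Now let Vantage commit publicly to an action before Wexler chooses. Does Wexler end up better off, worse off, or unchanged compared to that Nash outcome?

worse off

Wexler best-responds to each possible Vantage move:
- Basic → Wexler plays Z (best of 1, -8, 7); Vantage gets 6.
- Plus → Wexler plays Y (best of 3, 6, -6); Vantage gets 1.
- Deluxe → Wexler plays Y (best of -2, 9, 2); Vantage gets 3.
Among 6, 1, 3, the best is 6 at Basic. Subgame-perfect outcome: (Basic, Z) with payoffs (6, 7).
Now find the simultaneous Nash equilibrium.
Vantage's best replies: X→Deluxe; Y→Deluxe; Z→Deluxe.
Wexler's best replies: Basic→Z; Plus→Y; Deluxe→Y.
Only (Deluxe, Y) has each player best-responding; Nash payoffs (3, 9).
Wexler earns 7 sequentially versus 9 at the Nash outcome: worse off.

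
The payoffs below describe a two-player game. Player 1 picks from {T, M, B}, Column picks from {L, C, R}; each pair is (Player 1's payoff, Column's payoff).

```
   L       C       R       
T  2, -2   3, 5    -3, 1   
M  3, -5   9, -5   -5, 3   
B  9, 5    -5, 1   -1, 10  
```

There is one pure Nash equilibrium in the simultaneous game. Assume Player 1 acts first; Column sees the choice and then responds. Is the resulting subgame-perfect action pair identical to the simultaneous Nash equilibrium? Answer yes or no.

no

Work backward from Column's decision.
- T → Column plays C (best of -2, 5, 1); Player 1 gets 3.
- M → Column plays R (best of -5, -5, 3); Player 1 gets -5.
- B → Column plays R (best of 5, 1, 10); Player 1 gets -1.
Maximizing over 3, -5, -1, Player 1 chooses T. Subgame-perfect outcome: (T, C) with payoffs (3, 5).
For the simultaneous game, intersect best replies.
Player 1's best replies: L→B; C→M; R→B.
Column's best replies: T→C; M→R; B→R.
The unique mutual best reply is (B, R), giving (-1, 10).
Sequential outcome (T, C) differs from the Nash profile (B, R).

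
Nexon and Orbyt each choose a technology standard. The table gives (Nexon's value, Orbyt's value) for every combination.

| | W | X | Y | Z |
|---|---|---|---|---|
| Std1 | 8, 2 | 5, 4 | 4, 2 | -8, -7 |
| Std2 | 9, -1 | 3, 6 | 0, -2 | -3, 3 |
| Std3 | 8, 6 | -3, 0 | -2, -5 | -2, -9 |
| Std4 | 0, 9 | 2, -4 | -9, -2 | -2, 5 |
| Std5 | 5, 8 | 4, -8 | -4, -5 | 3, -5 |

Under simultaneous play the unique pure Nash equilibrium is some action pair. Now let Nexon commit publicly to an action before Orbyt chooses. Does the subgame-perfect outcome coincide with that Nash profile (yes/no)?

Solve by backward induction (Nexon leads).
- Std1: Orbyt compares 2, 4, 2, -7 and picks X; Nexon would get 5.
- Std2: Orbyt compares -1, 6, -2, 3 and picks X; Nexon would get 3.
- Std3: Orbyt compares 6, 0, -5, -9 and picks W; Nexon would get 8.
- Std4: Orbyt compares 9, -4, -2, 5 and picks W; Nexon would get 0.
- Std5: Orbyt compares 8, -8, -5, -5 and picks W; Nexon would get 5.
Nexon's induced payoffs are 5, 3, 8, 0, 5, so Nexon commits to Std3. Subgame-perfect outcome: (Std3, W) with payoffs (8, 6).
Now find the simultaneous Nash equilibrium.
Nexon's best replies: W→Std2; X→Std1; Y→Std1; Z→Std5.
Orbyt's best replies: Std1→X; Std2→X; Std3→W; Std4→W; Std5→W.
The unique mutual best reply is (Std1, X), giving (5, 4).
Sequential outcome (Std3, W) differs from the Nash profile (Std1, X).

no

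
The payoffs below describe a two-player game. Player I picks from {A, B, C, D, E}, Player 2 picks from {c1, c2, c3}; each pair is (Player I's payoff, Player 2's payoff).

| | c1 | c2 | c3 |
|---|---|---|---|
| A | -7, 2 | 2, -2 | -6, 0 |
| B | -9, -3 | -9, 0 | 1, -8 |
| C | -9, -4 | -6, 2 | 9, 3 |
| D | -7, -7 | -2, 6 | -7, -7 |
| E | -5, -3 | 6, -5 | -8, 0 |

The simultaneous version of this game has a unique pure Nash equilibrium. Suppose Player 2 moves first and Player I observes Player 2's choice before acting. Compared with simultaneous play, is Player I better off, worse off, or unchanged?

Solve by backward induction (Player 2 leads).
- c1: Player I compares -7, -9, -9, -7, -5 and picks E; Player 2 would get -3.
- c2: Player I compares 2, -9, -6, -2, 6 and picks E; Player 2 would get -5.
- c3: Player I compares -6, 1, 9, -7, -8 and picks C; Player 2 would get 3.
Maximizing over -3, -5, 3, Player 2 chooses c3. Subgame-perfect outcome: (C, c3) with payoffs (9, 3).
For the simultaneous game, intersect best replies.
Player I's best replies: c1→E; c2→E; c3→C.
Player 2's best replies: A→c1; B→c2; C→c3; D→c2; E→c3.
The unique mutual best reply is (C, c3), giving (9, 3).
Player I earns 9 sequentially versus 9 at the Nash outcome: unchanged.

unchanged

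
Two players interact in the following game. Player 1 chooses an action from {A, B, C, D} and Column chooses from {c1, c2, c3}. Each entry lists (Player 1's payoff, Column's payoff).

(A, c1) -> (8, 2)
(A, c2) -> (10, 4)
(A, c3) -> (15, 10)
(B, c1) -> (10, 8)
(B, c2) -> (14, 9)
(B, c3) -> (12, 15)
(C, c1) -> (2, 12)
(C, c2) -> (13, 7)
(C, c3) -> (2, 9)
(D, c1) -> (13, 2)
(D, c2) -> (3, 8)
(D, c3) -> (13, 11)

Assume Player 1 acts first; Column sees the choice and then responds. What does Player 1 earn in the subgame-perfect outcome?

15

Backward induction with Player 1 moving first.
- A: Column compares 2, 4, 10 and picks c3; Player 1 would get 15.
- B: Column compares 8, 9, 15 and picks c3; Player 1 would get 12.
- C: Column compares 12, 7, 9 and picks c1; Player 1 would get 2.
- D: Column compares 2, 8, 11 and picks c3; Player 1 would get 13.
Maximizing over 15, 12, 2, 13, Player 1 chooses A. Subgame-perfect outcome: (A, c3) with payoffs (15, 10).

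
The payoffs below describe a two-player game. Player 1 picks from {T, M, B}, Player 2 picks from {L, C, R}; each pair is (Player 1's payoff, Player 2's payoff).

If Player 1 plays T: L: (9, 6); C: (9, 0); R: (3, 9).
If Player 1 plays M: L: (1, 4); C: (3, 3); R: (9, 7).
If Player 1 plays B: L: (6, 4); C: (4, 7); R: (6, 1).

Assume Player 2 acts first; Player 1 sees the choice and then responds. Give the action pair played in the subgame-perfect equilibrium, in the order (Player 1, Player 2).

Solve by backward induction (Player 2 leads).
- L: BR = T, leader payoff 6.
- C: BR = T, leader payoff 0.
- R: BR = M, leader payoff 7.
Player 2's induced payoffs are 6, 0, 7, so Player 2 commits to R. Subgame-perfect outcome: (M, R) with payoffs (9, 7).

(M, R)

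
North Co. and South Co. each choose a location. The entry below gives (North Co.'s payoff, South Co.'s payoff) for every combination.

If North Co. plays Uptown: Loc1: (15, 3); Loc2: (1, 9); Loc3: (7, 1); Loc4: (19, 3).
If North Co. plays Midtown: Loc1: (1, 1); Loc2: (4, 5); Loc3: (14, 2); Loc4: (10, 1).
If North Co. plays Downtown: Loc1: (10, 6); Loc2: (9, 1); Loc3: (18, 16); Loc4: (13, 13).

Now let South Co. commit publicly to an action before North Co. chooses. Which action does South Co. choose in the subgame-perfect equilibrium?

Backward induction with South Co. moving first.
- Loc1 → North Co. plays Uptown (best of 15, 1, 10); South Co. gets 3.
- Loc2 → North Co. plays Downtown (best of 1, 4, 9); South Co. gets 1.
- Loc3 → North Co. plays Downtown (best of 7, 14, 18); South Co. gets 16.
- Loc4 → North Co. plays Uptown (best of 19, 10, 13); South Co. gets 3.
South Co.'s induced payoffs are 3, 1, 16, 3, so South Co. commits to Loc3. Subgame-perfect outcome: (Downtown, Loc3) with payoffs (18, 16).

Loc3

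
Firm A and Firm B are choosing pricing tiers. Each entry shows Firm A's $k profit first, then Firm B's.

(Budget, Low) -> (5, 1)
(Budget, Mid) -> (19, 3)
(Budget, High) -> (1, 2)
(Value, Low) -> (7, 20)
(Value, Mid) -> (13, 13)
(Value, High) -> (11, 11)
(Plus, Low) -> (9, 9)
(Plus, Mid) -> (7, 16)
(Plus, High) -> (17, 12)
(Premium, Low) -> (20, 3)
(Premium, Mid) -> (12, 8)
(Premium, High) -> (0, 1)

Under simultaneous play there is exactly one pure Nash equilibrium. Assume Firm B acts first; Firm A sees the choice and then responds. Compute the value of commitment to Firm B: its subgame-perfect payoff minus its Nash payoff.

Solve by backward induction (Firm B leads).
- Low: Firm A compares 5, 7, 9, 20 and picks Premium; Firm B would get 3.
- Mid: Firm A compares 19, 13, 7, 12 and picks Budget; Firm B would get 3.
- High: Firm A compares 1, 11, 17, 0 and picks Plus; Firm B would get 12.
Firm B's induced payoffs are 3, 3, 12, so Firm B commits to High. Subgame-perfect outcome: (Plus, High) with payoffs (17, 12).
Under simultaneous play:
Firm A's best replies: Low→Premium; Mid→Budget; High→Plus.
Firm B's best replies: Budget→Mid; Value→Low; Plus→Mid; Premium→Mid.
Only (Budget, Mid) has each player best-responding; Nash payoffs (19, 3).
Firm B's commitment gain: 12 − 3 = 9.

9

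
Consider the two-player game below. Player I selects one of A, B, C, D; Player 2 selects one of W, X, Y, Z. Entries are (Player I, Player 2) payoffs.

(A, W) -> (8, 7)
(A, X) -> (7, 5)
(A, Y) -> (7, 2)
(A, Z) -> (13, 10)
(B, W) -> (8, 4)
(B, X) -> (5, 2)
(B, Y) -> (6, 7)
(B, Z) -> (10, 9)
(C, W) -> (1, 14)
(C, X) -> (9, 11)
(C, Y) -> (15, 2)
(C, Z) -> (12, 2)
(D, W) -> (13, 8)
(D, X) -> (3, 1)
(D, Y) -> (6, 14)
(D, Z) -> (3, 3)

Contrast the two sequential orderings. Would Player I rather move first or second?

first

If Player I leads: Player 2's best replies are A→Z, B→Z, C→W, D→Y; Player I's induced payoffs 13, 10, 1, 6; outcome (A, Z), payoffs (13, 10).
If Player 2 leads: Player I's best replies are W→D, X→C, Y→C, Z→A; Player 2's induced payoffs 8, 11, 2, 10; outcome (C, X), payoffs (9, 11).
Player I gets 13 moving first and 9 moving second, so Player I prefers to move first.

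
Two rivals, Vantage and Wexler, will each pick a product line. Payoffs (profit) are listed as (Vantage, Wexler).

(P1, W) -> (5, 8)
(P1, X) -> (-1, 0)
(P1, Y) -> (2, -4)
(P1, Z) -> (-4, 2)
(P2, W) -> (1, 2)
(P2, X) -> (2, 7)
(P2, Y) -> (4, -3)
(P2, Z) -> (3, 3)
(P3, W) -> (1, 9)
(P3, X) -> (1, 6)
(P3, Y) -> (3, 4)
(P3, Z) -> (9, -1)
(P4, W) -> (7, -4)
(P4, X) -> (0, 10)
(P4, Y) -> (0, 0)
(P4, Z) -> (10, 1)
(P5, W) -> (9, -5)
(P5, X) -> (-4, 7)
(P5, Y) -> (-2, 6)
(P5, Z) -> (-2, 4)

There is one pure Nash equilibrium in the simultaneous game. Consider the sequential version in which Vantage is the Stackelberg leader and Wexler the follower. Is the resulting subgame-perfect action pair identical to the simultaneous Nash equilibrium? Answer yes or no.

no

Solve by backward induction (Vantage leads).
- P1: Wexler compares 8, 0, -4, 2 and picks W; Vantage would get 5.
- P2: Wexler compares 2, 7, -3, 3 and picks X; Vantage would get 2.
- P3: Wexler compares 9, 6, 4, -1 and picks W; Vantage would get 1.
- P4: Wexler compares -4, 10, 0, 1 and picks X; Vantage would get 0.
- P5: Wexler compares -5, 7, 6, 4 and picks X; Vantage would get -4.
Maximizing over 5, 2, 1, 0, -4, Vantage chooses P1. Subgame-perfect outcome: (P1, W) with payoffs (5, 8).
For the simultaneous game, intersect best replies.
Vantage's best replies: W→P5; X→P2; Y→P2; Z→P4.
Wexler's best replies: P1→W; P2→X; P3→W; P4→X; P5→X.
Only (P2, X) has each player best-responding; Nash payoffs (2, 7).
Sequential outcome (P1, W) differs from the Nash profile (P2, X).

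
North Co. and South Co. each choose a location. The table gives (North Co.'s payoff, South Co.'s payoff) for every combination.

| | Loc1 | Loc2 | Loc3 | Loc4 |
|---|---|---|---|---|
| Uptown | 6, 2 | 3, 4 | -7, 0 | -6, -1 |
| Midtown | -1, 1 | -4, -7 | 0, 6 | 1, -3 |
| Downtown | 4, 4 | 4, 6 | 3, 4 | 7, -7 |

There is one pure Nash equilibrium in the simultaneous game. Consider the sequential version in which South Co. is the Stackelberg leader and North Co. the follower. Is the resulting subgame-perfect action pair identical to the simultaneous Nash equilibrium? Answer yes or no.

Solve by backward induction (South Co. leads).
- Loc1: BR = Uptown, leader payoff 2.
- Loc2: BR = Downtown, leader payoff 6.
- Loc3: BR = Downtown, leader payoff 4.
- Loc4: BR = Downtown, leader payoff -7.
Among 2, 6, 4, -7, the best is 6 at Loc2. Subgame-perfect outcome: (Downtown, Loc2) with payoffs (4, 6).
Under simultaneous play:
North Co.'s best replies: Loc1→Uptown; Loc2→Downtown; Loc3→Downtown; Loc4→Downtown.
South Co.'s best replies: Uptown→Loc2; Midtown→Loc3; Downtown→Loc2.
The unique mutual best reply is (Downtown, Loc2), giving (4, 6).
Sequential outcome (Downtown, Loc2) coincides with the Nash profile (Downtown, Loc2).

yes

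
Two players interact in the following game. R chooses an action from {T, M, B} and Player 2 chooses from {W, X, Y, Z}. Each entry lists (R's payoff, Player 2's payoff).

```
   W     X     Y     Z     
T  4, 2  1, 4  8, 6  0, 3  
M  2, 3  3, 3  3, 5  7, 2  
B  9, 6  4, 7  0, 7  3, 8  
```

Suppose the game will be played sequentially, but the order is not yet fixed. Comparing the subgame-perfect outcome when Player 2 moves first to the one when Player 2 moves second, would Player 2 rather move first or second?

first

If R leads: Player 2's best replies are T→Y, M→Y, B→Z; R's induced payoffs 8, 3, 3; outcome (T, Y), payoffs (8, 6).
If Player 2 leads: R's best replies are W→B, X→B, Y→T, Z→M; Player 2's induced payoffs 6, 7, 6, 2; outcome (B, X), payoffs (4, 7).
Player 2 gets 7 moving first and 6 moving second, so Player 2 prefers to move first.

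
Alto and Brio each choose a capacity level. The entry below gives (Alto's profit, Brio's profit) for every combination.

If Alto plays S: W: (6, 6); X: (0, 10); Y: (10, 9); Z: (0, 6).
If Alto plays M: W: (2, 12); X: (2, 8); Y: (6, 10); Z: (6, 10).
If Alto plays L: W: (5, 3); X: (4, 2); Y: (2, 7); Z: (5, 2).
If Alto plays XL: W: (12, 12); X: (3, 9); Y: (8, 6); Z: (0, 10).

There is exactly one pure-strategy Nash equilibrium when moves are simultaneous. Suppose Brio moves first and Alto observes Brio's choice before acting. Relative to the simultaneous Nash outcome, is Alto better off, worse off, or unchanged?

unchanged

Alto best-responds to each possible Brio move:
- W: BR = XL, leader payoff 12.
- X: BR = L, leader payoff 2.
- Y: BR = S, leader payoff 9.
- Z: BR = M, leader payoff 10.
Among 12, 2, 9, 10, the best is 12 at W. Subgame-perfect outcome: (XL, W) with payoffs (12, 12).
Under simultaneous play:
Alto's best replies: W→XL; X→L; Y→S; Z→M.
Brio's best replies: S→X; M→W; L→Y; XL→W.
Only (XL, W) has each player best-responding; Nash payoffs (12, 12).
Alto earns 12 sequentially versus 12 at the Nash outcome: unchanged.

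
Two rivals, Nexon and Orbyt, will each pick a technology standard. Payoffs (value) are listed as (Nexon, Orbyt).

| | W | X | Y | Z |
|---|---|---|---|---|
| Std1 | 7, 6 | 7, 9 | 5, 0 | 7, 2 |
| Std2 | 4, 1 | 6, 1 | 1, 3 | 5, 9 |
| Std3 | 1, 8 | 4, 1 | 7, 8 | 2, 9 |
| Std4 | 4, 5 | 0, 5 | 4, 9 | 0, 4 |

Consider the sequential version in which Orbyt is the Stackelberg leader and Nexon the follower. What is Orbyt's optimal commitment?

X

Backward induction with Orbyt moving first.
- W: BR = Std1, leader payoff 6.
- X: BR = Std1, leader payoff 9.
- Y: BR = Std3, leader payoff 8.
- Z: BR = Std1, leader payoff 2.
Orbyt's induced payoffs are 6, 9, 8, 2, so Orbyt commits to X. Subgame-perfect outcome: (Std1, X) with payoffs (7, 9).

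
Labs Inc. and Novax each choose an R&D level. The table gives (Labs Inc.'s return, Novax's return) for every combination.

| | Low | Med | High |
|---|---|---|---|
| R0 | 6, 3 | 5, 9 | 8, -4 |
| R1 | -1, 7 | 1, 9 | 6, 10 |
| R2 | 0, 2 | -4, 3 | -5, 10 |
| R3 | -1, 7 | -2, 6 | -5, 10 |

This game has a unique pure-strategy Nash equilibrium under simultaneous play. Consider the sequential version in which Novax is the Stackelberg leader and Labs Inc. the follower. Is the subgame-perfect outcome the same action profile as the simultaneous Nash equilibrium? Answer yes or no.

yes

Labs Inc. best-responds to each possible Novax move:
- Low: Labs Inc. compares 6, -1, 0, -1 and picks R0; Novax would get 3.
- Med: Labs Inc. compares 5, 1, -4, -2 and picks R0; Novax would get 9.
- High: Labs Inc. compares 8, 6, -5, -5 and picks R0; Novax would get -4.
Novax's induced payoffs are 3, 9, -4, so Novax commits to Med. Subgame-perfect outcome: (R0, Med) with payoffs (5, 9).
For the simultaneous game, intersect best replies.
Labs Inc.'s best replies: Low→R0; Med→R0; High→R0.
Novax's best replies: R0→Med; R1→High; R2→High; R3→High.
Only (R0, Med) has each player best-responding; Nash payoffs (5, 9).
Sequential outcome (R0, Med) coincides with the Nash profile (R0, Med).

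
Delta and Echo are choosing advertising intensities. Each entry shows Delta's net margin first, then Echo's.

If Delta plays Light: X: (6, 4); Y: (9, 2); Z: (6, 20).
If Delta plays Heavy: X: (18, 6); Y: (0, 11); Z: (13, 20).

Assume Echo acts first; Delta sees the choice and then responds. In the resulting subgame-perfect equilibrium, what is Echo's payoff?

20

Solve by backward induction (Echo leads).
- X: Delta compares 6, 18 and picks Heavy; Echo would get 6.
- Y: Delta compares 9, 0 and picks Light; Echo would get 2.
- Z: Delta compares 6, 13 and picks Heavy; Echo would get 20.
Maximizing over 6, 2, 20, Echo chooses Z. Subgame-perfect outcome: (Heavy, Z) with payoffs (13, 20).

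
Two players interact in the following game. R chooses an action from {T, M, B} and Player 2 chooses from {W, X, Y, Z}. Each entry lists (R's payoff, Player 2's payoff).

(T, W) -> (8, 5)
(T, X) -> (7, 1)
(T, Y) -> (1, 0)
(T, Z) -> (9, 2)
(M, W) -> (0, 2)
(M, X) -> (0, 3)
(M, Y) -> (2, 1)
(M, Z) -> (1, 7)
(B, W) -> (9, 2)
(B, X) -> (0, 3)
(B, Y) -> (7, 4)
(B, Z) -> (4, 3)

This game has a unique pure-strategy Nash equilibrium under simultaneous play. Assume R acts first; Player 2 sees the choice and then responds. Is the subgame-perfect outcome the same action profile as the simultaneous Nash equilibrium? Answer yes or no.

no

Work backward from Player 2's decision.
- T: BR = W, leader payoff 8.
- M: BR = Z, leader payoff 1.
- B: BR = Y, leader payoff 7.
Among 8, 1, 7, the best is 8 at T. Subgame-perfect outcome: (T, W) with payoffs (8, 5).
Now find the simultaneous Nash equilibrium.
R's best replies: W→B; X→T; Y→B; Z→T.
Player 2's best replies: T→W; M→Z; B→Y.
The unique mutual best reply is (B, Y), giving (7, 4).
Sequential outcome (T, W) differs from the Nash profile (B, Y).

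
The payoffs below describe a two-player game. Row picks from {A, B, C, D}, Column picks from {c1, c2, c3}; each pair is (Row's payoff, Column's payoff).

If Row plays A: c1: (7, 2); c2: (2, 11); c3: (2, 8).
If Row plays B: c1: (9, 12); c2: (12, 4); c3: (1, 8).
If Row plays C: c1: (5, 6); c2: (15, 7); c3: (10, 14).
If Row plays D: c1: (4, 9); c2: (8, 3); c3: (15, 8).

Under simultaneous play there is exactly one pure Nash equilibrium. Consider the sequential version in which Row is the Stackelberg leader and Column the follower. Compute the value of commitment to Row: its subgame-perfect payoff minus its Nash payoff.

Solve by backward induction (Row leads).
- A: BR = c2, leader payoff 2.
- B: BR = c1, leader payoff 9.
- C: BR = c3, leader payoff 10.
- D: BR = c1, leader payoff 4.
Among 2, 9, 10, 4, the best is 10 at C. Subgame-perfect outcome: (C, c3) with payoffs (10, 14).
Under simultaneous play:
Row's best replies: c1→B; c2→C; c3→D.
Column's best replies: A→c2; B→c1; C→c3; D→c1.
Only (B, c1) has each player best-responding; Nash payoffs (9, 12).
Row's commitment gain: 10 − 9 = 1.

1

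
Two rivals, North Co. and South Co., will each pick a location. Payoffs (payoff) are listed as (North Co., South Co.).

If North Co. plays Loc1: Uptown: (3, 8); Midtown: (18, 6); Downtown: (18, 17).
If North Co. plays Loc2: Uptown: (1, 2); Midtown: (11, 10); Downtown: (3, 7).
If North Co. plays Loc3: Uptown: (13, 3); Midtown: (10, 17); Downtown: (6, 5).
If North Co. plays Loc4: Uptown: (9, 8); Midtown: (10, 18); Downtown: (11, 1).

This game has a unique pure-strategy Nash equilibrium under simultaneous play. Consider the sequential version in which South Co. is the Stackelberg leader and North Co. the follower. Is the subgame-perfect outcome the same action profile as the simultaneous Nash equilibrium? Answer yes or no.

North Co. best-responds to each possible South Co. move:
- Uptown: BR = Loc3, leader payoff 3.
- Midtown: BR = Loc1, leader payoff 6.
- Downtown: BR = Loc1, leader payoff 17.
South Co.'s induced payoffs are 3, 6, 17, so South Co. commits to Downtown. Subgame-perfect outcome: (Loc1, Downtown) with payoffs (18, 17).
Now find the simultaneous Nash equilibrium.
North Co.'s best replies: Uptown→Loc3; Midtown→Loc1; Downtown→Loc1.
South Co.'s best replies: Loc1→Downtown; Loc2→Midtown; Loc3→Midtown; Loc4→Midtown.
Only (Loc1, Downtown) has each player best-responding; Nash payoffs (18, 17).
Sequential outcome (Loc1, Downtown) coincides with the Nash profile (Loc1, Downtown).

yes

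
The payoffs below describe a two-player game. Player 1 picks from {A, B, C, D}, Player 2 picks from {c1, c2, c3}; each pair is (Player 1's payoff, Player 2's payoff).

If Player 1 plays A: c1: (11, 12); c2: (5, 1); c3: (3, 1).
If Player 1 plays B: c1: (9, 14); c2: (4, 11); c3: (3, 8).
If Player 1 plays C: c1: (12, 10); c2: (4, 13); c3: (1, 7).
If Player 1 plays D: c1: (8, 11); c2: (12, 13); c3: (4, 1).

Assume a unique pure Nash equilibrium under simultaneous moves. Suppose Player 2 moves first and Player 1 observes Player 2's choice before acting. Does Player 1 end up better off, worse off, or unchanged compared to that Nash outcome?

Solve by backward induction (Player 2 leads).
- c1: BR = C, leader payoff 10.
- c2: BR = D, leader payoff 13.
- c3: BR = D, leader payoff 1.
Player 2's induced payoffs are 10, 13, 1, so Player 2 commits to c2. Subgame-perfect outcome: (D, c2) with payoffs (12, 13).
Now find the simultaneous Nash equilibrium.
Player 1's best replies: c1→C; c2→D; c3→D.
Player 2's best replies: A→c1; B→c1; C→c2; D→c2.
The unique mutual best reply is (D, c2), giving (12, 13).
Player 1 earns 12 sequentially versus 12 at the Nash outcome: unchanged.

unchanged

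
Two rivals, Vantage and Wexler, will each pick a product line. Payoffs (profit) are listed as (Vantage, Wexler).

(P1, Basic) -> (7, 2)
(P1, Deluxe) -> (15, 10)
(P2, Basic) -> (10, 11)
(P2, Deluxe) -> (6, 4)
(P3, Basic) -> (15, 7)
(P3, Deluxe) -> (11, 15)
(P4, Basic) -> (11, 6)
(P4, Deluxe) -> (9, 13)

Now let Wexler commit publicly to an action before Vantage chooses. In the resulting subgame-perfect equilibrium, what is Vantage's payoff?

15

Work backward from Vantage's decision.
- Basic: BR = P3, leader payoff 7.
- Deluxe: BR = P1, leader payoff 10.
Among 7, 10, the best is 10 at Deluxe. Subgame-perfect outcome: (P1, Deluxe) with payoffs (15, 10).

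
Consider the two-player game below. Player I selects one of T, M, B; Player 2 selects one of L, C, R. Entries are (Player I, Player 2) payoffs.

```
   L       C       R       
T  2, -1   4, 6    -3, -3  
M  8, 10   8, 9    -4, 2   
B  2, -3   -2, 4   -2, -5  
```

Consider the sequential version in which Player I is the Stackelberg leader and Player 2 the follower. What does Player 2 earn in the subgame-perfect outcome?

10

Work backward from Player 2's decision.
- T: Player 2 compares -1, 6, -3 and picks C; Player I would get 4.
- M: Player 2 compares 10, 9, 2 and picks L; Player I would get 8.
- B: Player 2 compares -3, 4, -5 and picks C; Player I would get -2.
Among 4, 8, -2, the best is 8 at M. Subgame-perfect outcome: (M, L) with payoffs (8, 10).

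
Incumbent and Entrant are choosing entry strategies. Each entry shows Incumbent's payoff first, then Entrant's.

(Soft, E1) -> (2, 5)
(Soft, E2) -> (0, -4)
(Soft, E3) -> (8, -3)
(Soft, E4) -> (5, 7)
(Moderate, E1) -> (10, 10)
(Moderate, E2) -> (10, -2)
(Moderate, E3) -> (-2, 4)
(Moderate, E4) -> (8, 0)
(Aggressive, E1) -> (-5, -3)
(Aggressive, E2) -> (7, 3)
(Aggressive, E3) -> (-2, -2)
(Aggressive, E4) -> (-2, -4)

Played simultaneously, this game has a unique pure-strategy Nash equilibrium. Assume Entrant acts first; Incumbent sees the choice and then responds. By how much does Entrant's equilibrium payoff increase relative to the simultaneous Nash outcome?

Solve by backward induction (Entrant leads).
- E1 → Incumbent plays Moderate (best of 2, 10, -5); Entrant gets 10.
- E2 → Incumbent plays Moderate (best of 0, 10, 7); Entrant gets -2.
- E3 → Incumbent plays Soft (best of 8, -2, -2); Entrant gets -3.
- E4 → Incumbent plays Moderate (best of 5, 8, -2); Entrant gets 0.
Among 10, -2, -3, 0, the best is 10 at E1. Subgame-perfect outcome: (Moderate, E1) with payoffs (10, 10).
Under simultaneous play:
Incumbent's best replies: E1→Moderate; E2→Moderate; E3→Soft; E4→Moderate.
Entrant's best replies: Soft→E4; Moderate→E1; Aggressive→E2.
Only (Moderate, E1) has each player best-responding; Nash payoffs (10, 10).
Entrant's commitment gain: 10 − 10 = 0.

0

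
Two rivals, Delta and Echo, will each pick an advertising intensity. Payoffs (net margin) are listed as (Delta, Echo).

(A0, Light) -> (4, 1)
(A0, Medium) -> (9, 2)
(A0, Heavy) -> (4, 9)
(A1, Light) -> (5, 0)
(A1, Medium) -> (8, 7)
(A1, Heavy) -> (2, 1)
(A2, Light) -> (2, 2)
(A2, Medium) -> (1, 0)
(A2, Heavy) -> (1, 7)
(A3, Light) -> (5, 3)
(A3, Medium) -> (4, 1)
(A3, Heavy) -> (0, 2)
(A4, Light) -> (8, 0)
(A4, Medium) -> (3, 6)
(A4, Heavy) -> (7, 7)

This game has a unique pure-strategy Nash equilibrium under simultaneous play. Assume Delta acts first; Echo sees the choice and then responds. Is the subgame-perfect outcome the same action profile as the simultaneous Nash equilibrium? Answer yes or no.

Solve by backward induction (Delta leads).
- A0 → Echo plays Heavy (best of 1, 2, 9); Delta gets 4.
- A1 → Echo plays Medium (best of 0, 7, 1); Delta gets 8.
- A2 → Echo plays Heavy (best of 2, 0, 7); Delta gets 1.
- A3 → Echo plays Light (best of 3, 1, 2); Delta gets 5.
- A4 → Echo plays Heavy (best of 0, 6, 7); Delta gets 7.
Among 4, 8, 1, 5, 7, the best is 8 at A1. Subgame-perfect outcome: (A1, Medium) with payoffs (8, 7).
Under simultaneous play:
Delta's best replies: Light→A4; Medium→A0; Heavy→A4.
Echo's best replies: A0→Heavy; A1→Medium; A2→Heavy; A3→Light; A4→Heavy.
The unique mutual best reply is (A4, Heavy), giving (7, 7).
Sequential outcome (A1, Medium) differs from the Nash profile (A4, Heavy).

no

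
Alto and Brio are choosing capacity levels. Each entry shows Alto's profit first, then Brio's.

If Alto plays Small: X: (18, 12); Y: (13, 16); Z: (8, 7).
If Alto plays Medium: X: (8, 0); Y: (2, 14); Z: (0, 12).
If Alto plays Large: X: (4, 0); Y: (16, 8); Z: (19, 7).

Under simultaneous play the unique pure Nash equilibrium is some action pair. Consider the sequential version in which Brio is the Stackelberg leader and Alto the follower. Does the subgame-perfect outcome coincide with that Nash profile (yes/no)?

Work backward from Alto's decision.
- X: BR = Small, leader payoff 12.
- Y: BR = Large, leader payoff 8.
- Z: BR = Large, leader payoff 7.
Brio's induced payoffs are 12, 8, 7, so Brio commits to X. Subgame-perfect outcome: (Small, X) with payoffs (18, 12).
Now find the simultaneous Nash equilibrium.
Alto's best replies: X→Small; Y→Large; Z→Large.
Brio's best replies: Small→Y; Medium→Y; Large→Y.
The unique mutual best reply is (Large, Y), giving (16, 8).
Sequential outcome (Small, X) differs from the Nash profile (Large, Y).

no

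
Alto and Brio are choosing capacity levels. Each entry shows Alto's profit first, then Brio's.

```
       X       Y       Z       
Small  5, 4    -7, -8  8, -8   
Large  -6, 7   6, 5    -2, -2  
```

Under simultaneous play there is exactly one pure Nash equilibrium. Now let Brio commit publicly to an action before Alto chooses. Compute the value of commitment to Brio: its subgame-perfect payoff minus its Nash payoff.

1

Alto best-responds to each possible Brio move:
- X → Alto plays Small (best of 5, -6); Brio gets 4.
- Y → Alto plays Large (best of -7, 6); Brio gets 5.
- Z → Alto plays Small (best of 8, -2); Brio gets -8.
Maximizing over 4, 5, -8, Brio chooses Y. Subgame-perfect outcome: (Large, Y) with payoffs (6, 5).
Now find the simultaneous Nash equilibrium.
Alto's best replies: X→Small; Y→Large; Z→Small.
Brio's best replies: Small→X; Large→X.
Only (Small, X) has each player best-responding; Nash payoffs (5, 4).
Brio's commitment gain: 5 − 4 = 1.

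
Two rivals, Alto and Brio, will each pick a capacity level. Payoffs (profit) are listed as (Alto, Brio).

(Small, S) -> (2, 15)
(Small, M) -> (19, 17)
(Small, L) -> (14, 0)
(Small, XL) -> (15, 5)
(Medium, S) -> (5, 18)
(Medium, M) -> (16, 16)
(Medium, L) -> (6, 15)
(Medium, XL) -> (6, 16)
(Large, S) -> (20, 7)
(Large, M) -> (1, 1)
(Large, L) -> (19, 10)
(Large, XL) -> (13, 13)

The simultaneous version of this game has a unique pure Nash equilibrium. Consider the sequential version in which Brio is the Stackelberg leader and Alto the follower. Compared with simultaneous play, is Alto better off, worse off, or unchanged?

Backward induction with Brio moving first.
- S: BR = Large, leader payoff 7.
- M: BR = Small, leader payoff 17.
- L: BR = Large, leader payoff 10.
- XL: BR = Small, leader payoff 5.
Brio's induced payoffs are 7, 17, 10, 5, so Brio commits to M. Subgame-perfect outcome: (Small, M) with payoffs (19, 17).
Under simultaneous play:
Alto's best replies: S→Large; M→Small; L→Large; XL→Small.
Brio's best replies: Small→M; Medium→S; Large→XL.
Only (Small, M) has each player best-responding; Nash payoffs (19, 17).
Alto earns 19 sequentially versus 19 at the Nash outcome: unchanged.

unchanged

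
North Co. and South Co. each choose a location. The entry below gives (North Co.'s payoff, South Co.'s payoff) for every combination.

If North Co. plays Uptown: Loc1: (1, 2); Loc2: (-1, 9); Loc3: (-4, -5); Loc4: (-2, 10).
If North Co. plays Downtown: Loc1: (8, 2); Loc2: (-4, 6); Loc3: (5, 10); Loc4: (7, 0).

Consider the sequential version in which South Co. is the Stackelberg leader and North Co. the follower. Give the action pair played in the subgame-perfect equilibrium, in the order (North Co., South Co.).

Solve by backward induction (South Co. leads).
- Loc1: BR = Downtown, leader payoff 2.
- Loc2: BR = Uptown, leader payoff 9.
- Loc3: BR = Downtown, leader payoff 10.
- Loc4: BR = Downtown, leader payoff 0.
South Co.'s induced payoffs are 2, 9, 10, 0, so South Co. commits to Loc3. Subgame-perfect outcome: (Downtown, Loc3) with payoffs (5, 10).

(Downtown, Loc3)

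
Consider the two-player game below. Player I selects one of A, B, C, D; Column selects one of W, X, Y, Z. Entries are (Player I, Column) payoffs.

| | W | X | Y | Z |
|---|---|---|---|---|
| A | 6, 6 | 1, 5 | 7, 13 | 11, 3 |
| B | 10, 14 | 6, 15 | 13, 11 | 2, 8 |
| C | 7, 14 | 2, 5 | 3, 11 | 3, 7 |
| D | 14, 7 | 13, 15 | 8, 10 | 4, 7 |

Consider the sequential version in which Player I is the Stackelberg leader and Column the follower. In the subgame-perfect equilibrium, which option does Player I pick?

Column best-responds to each possible Player I move:
- A: Column compares 6, 5, 13, 3 and picks Y; Player I would get 7.
- B: Column compares 14, 15, 11, 8 and picks X; Player I would get 6.
- C: Column compares 14, 5, 11, 7 and picks W; Player I would get 7.
- D: Column compares 7, 15, 10, 7 and picks X; Player I would get 13.
Maximizing over 7, 6, 7, 13, Player I chooses D. Subgame-perfect outcome: (D, X) with payoffs (13, 15).

D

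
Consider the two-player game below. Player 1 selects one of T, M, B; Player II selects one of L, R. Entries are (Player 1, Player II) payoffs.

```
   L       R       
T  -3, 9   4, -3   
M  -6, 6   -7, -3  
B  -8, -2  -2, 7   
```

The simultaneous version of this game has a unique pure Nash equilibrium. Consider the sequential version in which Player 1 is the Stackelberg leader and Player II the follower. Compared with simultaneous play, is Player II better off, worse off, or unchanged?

worse off

Player II best-responds to each possible Player 1 move:
- T: BR = L, leader payoff -3.
- M: BR = L, leader payoff -6.
- B: BR = R, leader payoff -2.
Among -3, -6, -2, the best is -2 at B. Subgame-perfect outcome: (B, R) with payoffs (-2, 7).
Now find the simultaneous Nash equilibrium.
Player 1's best replies: L→T; R→T.
Player II's best replies: T→L; M→L; B→R.
Only (T, L) has each player best-responding; Nash payoffs (-3, 9).
Player II earns 7 sequentially versus 9 at the Nash outcome: worse off.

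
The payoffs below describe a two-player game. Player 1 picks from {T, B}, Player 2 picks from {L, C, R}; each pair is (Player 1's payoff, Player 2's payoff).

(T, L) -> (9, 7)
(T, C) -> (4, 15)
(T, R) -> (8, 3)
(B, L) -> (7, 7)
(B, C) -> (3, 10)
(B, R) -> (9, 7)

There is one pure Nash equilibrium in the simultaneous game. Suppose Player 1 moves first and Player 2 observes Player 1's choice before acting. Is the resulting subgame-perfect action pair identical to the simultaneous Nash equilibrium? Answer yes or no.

Backward induction with Player 1 moving first.
- T: BR = C, leader payoff 4.
- B: BR = C, leader payoff 3.
Maximizing over 4, 3, Player 1 chooses T. Subgame-perfect outcome: (T, C) with payoffs (4, 15).
Under simultaneous play:
Player 1's best replies: L→T; C→T; R→B.
Player 2's best replies: T→C; B→C.
Only (T, C) has each player best-responding; Nash payoffs (4, 15).
Sequential outcome (T, C) coincides with the Nash profile (T, C).

yes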